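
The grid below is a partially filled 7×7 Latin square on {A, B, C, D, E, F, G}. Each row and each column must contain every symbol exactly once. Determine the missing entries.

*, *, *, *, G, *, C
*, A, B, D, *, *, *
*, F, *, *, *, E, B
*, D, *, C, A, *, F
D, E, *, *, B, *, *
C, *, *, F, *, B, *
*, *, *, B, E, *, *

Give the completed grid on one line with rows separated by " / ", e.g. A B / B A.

A B F E G D C / E A B D F C G / G F D A C E B / B D E C A G F / D E C G B F A / C G A F D B E / F C G B E A D

(r1,c2) = B
(r4,c6) = G
(r6,c2) = G
(r6,c5) = D
(r7,c2) = C
(r3,c5) = C
(r4,c3) = E
(r6,c3) = A
(r6,c7) = E
(r2,c5) = F
(r2,c6) = C
(r2,c7) = G
(r4,c1) = B
(r5,c7) = A
(r7,c7) = D
(r2,c1) = E
(r5,c4) = G
(r5,c6) = F
(r7,c6) = A
(r1,c6) = D
(r3,c4) = A
(r5,c3) = C
(r1,c3) = F
(r1,c4) = E
(r3,c1) = G
(r3,c3) = D
(r7,c1) = F
(r7,c3) = G
(r1,c1) = A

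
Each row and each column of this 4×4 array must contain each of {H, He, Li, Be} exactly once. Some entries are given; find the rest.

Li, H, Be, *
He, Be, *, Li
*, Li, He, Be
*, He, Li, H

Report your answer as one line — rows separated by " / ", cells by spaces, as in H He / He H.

Li H Be He / He Be H Li / H Li He Be / Be He Li H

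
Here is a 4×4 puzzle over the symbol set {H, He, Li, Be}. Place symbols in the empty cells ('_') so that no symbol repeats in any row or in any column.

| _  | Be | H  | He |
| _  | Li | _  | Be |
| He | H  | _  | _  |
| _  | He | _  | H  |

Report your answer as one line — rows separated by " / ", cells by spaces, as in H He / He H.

Li Be H He / H Li He Be / He H Be Li / Be He Li H

(r1,c1) = Li
(r2,c1) = H
(r2,c3) = He
(r3,c4) = Li
(r4,c1) = Be
(r4,c3) = Li
(r3,c3) = Be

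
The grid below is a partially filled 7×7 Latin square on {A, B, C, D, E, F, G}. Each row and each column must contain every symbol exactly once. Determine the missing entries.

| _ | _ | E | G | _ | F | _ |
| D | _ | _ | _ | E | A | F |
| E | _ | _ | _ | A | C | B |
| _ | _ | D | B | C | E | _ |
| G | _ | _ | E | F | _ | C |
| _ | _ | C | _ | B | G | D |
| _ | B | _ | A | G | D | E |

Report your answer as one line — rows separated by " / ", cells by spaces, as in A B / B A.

B C E G D F A / D G B C E A F / E F G D A C B / F A D B C E G / G D A E F B C / A E C F B G D / C B F A G D E

(r1,c5) = D
(r1,c7) = A
(r2,c4) = C
(r4,c7) = G
(r5,c6) = B
(r6,c4) = F
(r7,c3) = F
(r1,c2) = C
(r2,c2) = G
(r2,c3) = B
(r3,c3) = G
(r3,c4) = D
(r5,c3) = A
(r6,c1) = A
(r6,c2) = E
(r7,c1) = C
(r1,c1) = B
(r3,c2) = F
(r4,c1) = F
(r4,c2) = A
(r5,c2) = D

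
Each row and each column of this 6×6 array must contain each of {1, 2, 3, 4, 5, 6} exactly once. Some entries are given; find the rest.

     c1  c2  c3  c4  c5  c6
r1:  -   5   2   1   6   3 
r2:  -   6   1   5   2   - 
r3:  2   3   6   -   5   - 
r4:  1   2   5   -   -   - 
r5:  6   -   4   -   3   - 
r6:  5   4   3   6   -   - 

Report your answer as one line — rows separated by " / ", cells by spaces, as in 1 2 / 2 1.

4 5 2 1 6 3 / 3 6 1 5 2 4 / 2 3 6 4 5 1 / 1 2 5 3 4 6 / 6 1 4 2 3 5 / 5 4 3 6 1 2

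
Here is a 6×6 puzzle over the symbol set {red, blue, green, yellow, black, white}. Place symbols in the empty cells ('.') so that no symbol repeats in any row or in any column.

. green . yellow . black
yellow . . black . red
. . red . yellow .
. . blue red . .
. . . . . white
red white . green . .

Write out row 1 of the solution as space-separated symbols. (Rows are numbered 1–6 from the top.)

blue green white yellow red black

(r1,c3) = white
(r2,c2) = blue
(r2,c3) = green
(r2,c5) = white
(r3,c2) = black
(r4,c2) = yellow
(r4,c6) = green
(r5,c2) = red
(r5,c4) = blue
(r1,c1) = blue
(r1,c5) = red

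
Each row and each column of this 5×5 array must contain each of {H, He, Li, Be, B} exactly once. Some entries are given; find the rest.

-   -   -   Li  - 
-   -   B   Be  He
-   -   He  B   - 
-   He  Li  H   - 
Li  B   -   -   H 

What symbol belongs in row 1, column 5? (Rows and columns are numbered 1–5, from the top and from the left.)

Cell (r2,c1): row 2 has {He,Be,B}; column 1 has {Li} → H.
Cell (r2,c2): row 2 has {H,He,Be,B}; column 2 has {He,B} → Li.
Cell (r3,c1): row 3 has {He,B}; column 1 has {H,Li} → Be.
Cell (r3,c2): row 3 has {He,Be,B}; column 2 has {He,Li,B} → H.
Cell (r3,c5): row 3 has {H,He,Be,B}; column 5 has {H,He} → Li.
Cell (r4,c1): row 4 has {H,He,Li}; column 1 has {H,Li,Be} → B.
Cell (r4,c5): row 4 has {H,He,Li,B}; column 5 has {H,He,Li} → Be.
Cell (r5,c3): row 5 has {H,Li,B}; column 3 has {He,Li,B} → Be.
Cell (r5,c4): row 5 has {H,Li,Be,B}; column 4 has {H,Li,Be,B} → He.
Cell (r1,c1): row 1 has {Li}; column 1 has {H,Li,Be,B} → He.
Cell (r1,c2): row 1 has {He,Li}; column 2 has {H,He,Li,B} → Be.
Cell (r1,c3): row 1 has {He,Li,Be}; column 3 has {He,Li,Be,B} → H.
Cell (r1,c5): row 1 has {H,He,Li,Be}; column 5 has {H,He,Li,Be} → B.

B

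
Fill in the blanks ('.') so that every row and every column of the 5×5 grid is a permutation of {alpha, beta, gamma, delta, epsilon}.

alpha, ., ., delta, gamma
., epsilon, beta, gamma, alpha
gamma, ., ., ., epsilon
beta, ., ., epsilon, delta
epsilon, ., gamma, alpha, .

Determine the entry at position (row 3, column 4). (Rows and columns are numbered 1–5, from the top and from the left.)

beta

(r1,c2) = beta
(r1,c3) = epsilon
(r2,c1) = delta
(r3,c4) = beta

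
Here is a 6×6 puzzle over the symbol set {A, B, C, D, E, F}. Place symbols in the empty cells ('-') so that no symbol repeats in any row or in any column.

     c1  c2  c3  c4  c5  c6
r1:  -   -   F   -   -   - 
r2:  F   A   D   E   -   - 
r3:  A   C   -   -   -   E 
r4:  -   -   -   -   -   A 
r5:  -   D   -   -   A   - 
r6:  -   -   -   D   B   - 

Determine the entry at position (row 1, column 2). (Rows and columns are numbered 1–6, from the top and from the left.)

Cell (r2,c5): row 2 has {A,D,E,F}; column 5 has {A,B} → C.
Cell (r2,c6): row 2 has {A,C,D,E,F}; column 6 has {A,E} → B.
Cell (r3,c3): row 3 has {A,C,E}; column 3 has {D,F} → B.
Cell (r3,c4): row 3 has {A,B,C,E}; column 4 has {D,E} → F.
Cell (r3,c5): row 3 has {A,B,C,E,F}; column 5 has {A,B,C} → D.
Cell (r1,c5): row 1 has {F}; column 5 has {A,B,C,D} → E.
Cell (r4,c5): row 4 has {A}; column 5 has {A,B,C,D,E} → F.
Cell (r1,c2): row 1 has {E,F}; column 2 has {A,C,D} → B.

B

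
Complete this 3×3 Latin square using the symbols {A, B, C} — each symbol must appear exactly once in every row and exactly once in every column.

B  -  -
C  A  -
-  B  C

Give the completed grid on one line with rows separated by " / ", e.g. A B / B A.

B C A / C A B / A B C

At row 1, column 2: row 1 has {B}; column 2 has {A,B}; that leaves C.
At row 1, column 3: row 1 has {B,C}; column 3 has {C}; that leaves A.
At row 2, column 3: row 2 has {A,C}; column 3 has {A,C}; that leaves B.
At row 3, column 1: row 3 has {B,C}; column 1 has {B,C}; that leaves A.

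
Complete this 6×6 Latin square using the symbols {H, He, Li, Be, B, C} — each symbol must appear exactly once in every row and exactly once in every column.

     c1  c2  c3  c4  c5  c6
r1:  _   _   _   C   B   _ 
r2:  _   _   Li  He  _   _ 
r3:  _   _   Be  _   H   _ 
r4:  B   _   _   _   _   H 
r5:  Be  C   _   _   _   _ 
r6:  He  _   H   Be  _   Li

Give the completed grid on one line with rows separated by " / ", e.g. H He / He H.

H Li He C B Be / C H Li He Be B / Li He Be B H C / B Be C Li He H / Be C B H Li He / He B H Be C Li

row 1 has {B,C}; column 3 has {H,Li,Be} — only He is left for (r1,c3).
row 1 has {He,B,C}; column 6 has {H,Li} — only Be is left for (r1,c6).
row 4 has {H,B}; column 3 has {H,He,Li,Be} — only C is left for (r4,c3).
row 4 has {H,B,C}; column 4 has {He,Be,C} — only Li is left for (r4,c4).
row 5 has {Be,C}; column 3 has {H,He,Li,Be,C} — only B is left for (r5,c3).
row 5 has {Be,B,C}; column 4 has {He,Li,Be,C} — only H is left for (r5,c4).
row 5 has {H,Be,B,C}; column 6 has {H,Li,Be} — only He is left for (r5,c6).
row 6 has {H,He,Li,Be}; column 2 has {C} — only B is left for (r6,c2).
row 6 has {H,He,Li,Be,B}; column 5 has {H,B} — only C is left for (r6,c5).
row 2 has {He,Li}; column 5 has {H,B,C} — only Be is left for (r2,c5).
row 3 has {H,Be}; column 4 has {H,He,Li,Be,C} — only B is left for (r3,c4).
row 3 has {H,Be,B}; column 6 has {H,He,Li,Be} — only C is left for (r3,c6).
row 4 has {H,Li,B,C}; column 5 has {H,Be,B,C} — only He is left for (r4,c5).
row 5 has {H,He,Be,B,C}; column 5 has {H,He,Be,B,C} — only Li is left for (r5,c5).
row 2 has {He,Li,Be}; column 2 has {B,C} — only H is left for (r2,c2).
row 2 has {H,He,Li,Be}; column 6 has {H,He,Li,Be,C} — only B is left for (r2,c6).
row 3 has {H,Be,B,C}; column 1 has {He,Be,B} — only Li is left for (r3,c1).
row 3 has {H,Li,Be,B,C}; column 2 has {H,B,C} — only He is left for (r3,c2).
row 4 has {H,He,Li,B,C}; column 2 has {H,He,B,C} — only Be is left for (r4,c2).
row 1 has {He,Be,B,C}; column 1 has {He,Li,Be,B} — only H is left for (r1,c1).
row 1 has {H,He,Be,B,C}; column 2 has {H,He,Be,B,C} — only Li is left for (r1,c2).
row 2 has {H,He,Li,Be,B}; column 1 has {H,He,Li,Be,B} — only C is left for (r2,c1).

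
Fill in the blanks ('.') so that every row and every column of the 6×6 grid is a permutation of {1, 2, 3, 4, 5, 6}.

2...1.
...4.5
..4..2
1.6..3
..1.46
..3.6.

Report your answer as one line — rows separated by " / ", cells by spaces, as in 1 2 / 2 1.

Cell (r1,c3): row 1 has {1,2}; column 3 has {1,3,4,6} → 5.
Cell (r1,c6): row 1 has {1,2,5}; column 6 has {2,3,5,6} → 4.
Cell (r2,c3): row 2 has {4,5}; column 3 has {1,3,4,5,6} → 2.
Cell (r2,c5): row 2 has {2,4,5}; column 5 has {1,4,6} → 3.
Cell (r3,c5): row 3 has {2,4}; column 5 has {1,3,4,6} → 5.
Cell (r4,c5): row 4 has {1,3,6}; column 5 has {1,3,4,5,6} → 2.
Cell (r6,c6): row 6 has {3,6}; column 6 has {2,3,4,5,6} → 1.
Cell (r2,c1): row 2 has {2,3,4,5}; column 1 has {1,2} → 6.
Cell (r2,c2): row 2 has {2,3,4,5,6}; column 2 is empty so far → 1.
Cell (r3,c1): row 3 has {2,4,5}; column 1 has {1,2,6} → 3.
Cell (r3,c2): row 3 has {2,3,4,5}; column 2 has {1} → 6.
Cell (r3,c4): row 3 has {2,3,4,5,6}; column 4 has {4} → 1.
Cell (r4,c4): row 4 has {1,2,3,6}; column 4 has {1,4} → 5.
Cell (r5,c1): row 5 has {1,4,6}; column 1 has {1,2,3,6} → 5.
Cell (r6,c1): row 6 has {1,3,6}; column 1 has {1,2,3,5,6} → 4.
Cell (r6,c4): row 6 has {1,3,4,6}; column 4 has {1,4,5} → 2.
Cell (r1,c2): row 1 has {1,2,4,5}; column 2 has {1,6} → 3.
Cell (r1,c4): row 1 has {1,2,3,4,5}; column 4 has {1,2,4,5} → 6.
Cell (r4,c2): row 4 has {1,2,3,5,6}; column 2 has {1,3,6} → 4.
Cell (r5,c2): row 5 has {1,4,5,6}; column 2 has {1,3,4,6} → 2.
Cell (r5,c4): row 5 has {1,2,4,5,6}; column 4 has {1,2,4,5,6} → 3.
Cell (r6,c2): row 6 has {1,2,3,4,6}; column 2 has {1,2,3,4,6} → 5.

2 3 5 6 1 4 / 6 1 2 4 3 5 / 3 6 4 1 5 2 / 1 4 6 5 2 3 / 5 2 1 3 4 6 / 4 5 3 2 6 1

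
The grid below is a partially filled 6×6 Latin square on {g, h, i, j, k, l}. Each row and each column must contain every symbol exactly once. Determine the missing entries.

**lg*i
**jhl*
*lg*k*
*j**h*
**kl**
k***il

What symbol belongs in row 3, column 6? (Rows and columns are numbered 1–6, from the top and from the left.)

h

Cell (r1,c5): row 1 has {g,i,l}; column 5 has {h,i,k,l} → j.
Cell (r4,c3): row 4 has {h,j}; column 3 has {g,j,k,l} → i.
Cell (r4,c4): row 4 has {h,i,j}; column 4 has {g,h,l} → k.
Cell (r4,c6): row 4 has {h,i,j,k}; column 6 has {i,l} → g.
Cell (r5,c5): row 5 has {k,l}; column 5 has {h,i,j,k,l} → g.
Cell (r6,c3): row 6 has {i,k,l}; column 3 has {g,i,j,k,l} → h.
Cell (r6,c4): row 6 has {h,i,k,l}; column 4 has {g,h,k,l} → j.
Cell (r1,c1): row 1 has {g,i,j,l}; column 1 has {k} → h.
Cell (r1,c2): row 1 has {g,h,i,j,l}; column 2 has {j,l} → k.
Cell (r2,c6): row 2 has {h,j,l}; column 6 has {g,i,l} → k.
Cell (r3,c4): row 3 has {g,k,l}; column 4 has {g,h,j,k,l} → i.
Cell (r4,c1): row 4 has {g,h,i,j,k}; column 1 has {h,k} → l.
Cell (r6,c2): row 6 has {h,i,j,k,l}; column 2 has {j,k,l} → g.
Cell (r2,c2): row 2 has {h,j,k,l}; column 2 has {g,j,k,l} → i.
Cell (r3,c1): row 3 has {g,i,k,l}; column 1 has {h,k,l} → j.
Cell (r3,c6): row 3 has {g,i,j,k,l}; column 6 has {g,i,k,l} → h.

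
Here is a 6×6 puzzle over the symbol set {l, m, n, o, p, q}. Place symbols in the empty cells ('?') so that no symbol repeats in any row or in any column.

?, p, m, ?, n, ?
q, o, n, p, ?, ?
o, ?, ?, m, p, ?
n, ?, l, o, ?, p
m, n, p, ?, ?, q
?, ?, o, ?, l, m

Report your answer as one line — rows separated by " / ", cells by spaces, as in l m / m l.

row 1 has {m,n,p}; column 1 has {m,n,o,q} — only l is left for (r1,c1).
row 1 has {l,m,n,p}; column 4 has {m,o,p} — only q is left for (r1,c4).
row 1 has {l,m,n,p,q}; column 6 has {m,p,q} — only o is left for (r1,c6).
row 2 has {n,o,p,q}; column 5 has {l,n,p} — only m is left for (r2,c5).
row 2 has {m,n,o,p,q}; column 6 has {m,o,p,q} — only l is left for (r2,c6).
row 3 has {m,o,p}; column 3 has {l,m,n,o,p} — only q is left for (r3,c3).
row 3 has {m,o,p,q}; column 6 has {l,m,o,p,q} — only n is left for (r3,c6).
row 4 has {l,n,o,p}; column 5 has {l,m,n,p} — only q is left for (r4,c5).
row 5 has {m,n,p,q}; column 4 has {m,o,p,q} — only l is left for (r5,c4).
row 5 has {l,m,n,p,q}; column 5 has {l,m,n,p,q} — only o is left for (r5,c5).
row 6 has {l,m,o}; column 1 has {l,m,n,o,q} — only p is left for (r6,c1).
row 6 has {l,m,o,p}; column 2 has {n,o,p} — only q is left for (r6,c2).
row 6 has {l,m,o,p,q}; column 4 has {l,m,o,p,q} — only n is left for (r6,c4).
row 3 has {m,n,o,p,q}; column 2 has {n,o,p,q} — only l is left for (r3,c2).
row 4 has {l,n,o,p,q}; column 2 has {l,n,o,p,q} — only m is left for (r4,c2).

l p m q n o / q o n p m l / o l q m p n / n m l o q p / m n p l o q / p q o n l m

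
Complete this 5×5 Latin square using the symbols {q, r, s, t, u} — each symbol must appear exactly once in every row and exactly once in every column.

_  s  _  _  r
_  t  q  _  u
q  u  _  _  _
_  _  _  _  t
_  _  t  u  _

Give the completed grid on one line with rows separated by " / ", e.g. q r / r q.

t s u q r / r t q s u / q u r t s / u q s r t / s r t u q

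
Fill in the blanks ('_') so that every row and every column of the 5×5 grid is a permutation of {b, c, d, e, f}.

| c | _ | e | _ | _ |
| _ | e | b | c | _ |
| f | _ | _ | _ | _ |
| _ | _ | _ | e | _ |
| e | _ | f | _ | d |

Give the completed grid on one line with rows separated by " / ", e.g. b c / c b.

c d e f b / d e b c f / f b c d e / b f d e c / e c f b d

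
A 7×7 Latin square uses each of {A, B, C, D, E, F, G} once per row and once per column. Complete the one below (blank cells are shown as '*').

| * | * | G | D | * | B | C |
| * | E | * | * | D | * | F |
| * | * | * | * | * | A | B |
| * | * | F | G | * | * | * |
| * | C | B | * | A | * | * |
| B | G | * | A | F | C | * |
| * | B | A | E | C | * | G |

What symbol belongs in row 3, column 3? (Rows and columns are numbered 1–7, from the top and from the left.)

(r1,c5) = E
(r2,c3) = C
(r2,c4) = B
(r2,c6) = G
(r3,c5) = G
(r4,c5) = B
(r5,c4) = F
(r2,c1) = A
(r3,c4) = C
(r1,c1) = F
(r1,c2) = A
(r4,c2) = D
(r4,c6) = E
(r4,c7) = A
(r5,c6) = D
(r5,c7) = E
(r6,c7) = D
(r7,c1) = D
(r7,c6) = F
(r3,c1) = E
(r3,c2) = F
(r3,c3) = D

D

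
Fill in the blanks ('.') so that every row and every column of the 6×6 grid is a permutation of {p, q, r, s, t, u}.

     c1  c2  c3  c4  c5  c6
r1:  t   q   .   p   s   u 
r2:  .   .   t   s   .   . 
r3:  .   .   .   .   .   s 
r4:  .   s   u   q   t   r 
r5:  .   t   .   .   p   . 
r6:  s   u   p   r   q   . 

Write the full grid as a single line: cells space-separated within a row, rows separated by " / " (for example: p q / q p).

t q r p s u / q r t s u p / u p q t r s / p s u q t r / r t s u p q / s u p r q t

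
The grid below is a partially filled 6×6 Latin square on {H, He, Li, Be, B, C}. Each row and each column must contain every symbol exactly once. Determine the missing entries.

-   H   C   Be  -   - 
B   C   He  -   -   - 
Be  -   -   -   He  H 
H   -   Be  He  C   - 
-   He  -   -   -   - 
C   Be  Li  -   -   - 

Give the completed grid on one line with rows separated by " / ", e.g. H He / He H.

He H C Be Li B / B C He Li H Be / Be Li B C He H / H B Be He C Li / Li He H B Be C / C Be Li H B He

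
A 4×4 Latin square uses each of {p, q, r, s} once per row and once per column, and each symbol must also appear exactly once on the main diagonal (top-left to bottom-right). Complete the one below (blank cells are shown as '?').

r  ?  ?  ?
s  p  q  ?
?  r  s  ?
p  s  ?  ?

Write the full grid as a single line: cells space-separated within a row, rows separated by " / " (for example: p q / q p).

At row 1, column 2: row 1 has {r}; column 2 has {p,r,s}; that leaves q.
At row 1, column 3: row 1 has {q,r}; column 3 has {q,s}; that leaves p.
At row 1, column 4: row 1 has {p,q,r}; column 4 is empty so far; that leaves s.
At row 2, column 4: row 2 has {p,q,s}; column 4 has {s}; that leaves r.
At row 3, column 1: row 3 has {r,s}; column 1 has {p,r,s}; that leaves q.
At row 3, column 4: row 3 has {q,r,s}; column 4 has {r,s}; that leaves p.
At row 4, column 3: row 4 has {p,s}; column 3 has {p,q,s}; that leaves r.
At row 4, column 4: row 4 has {p,r,s}; column 4 has {p,r,s}; the diagonal has {p,r,s}; that leaves q.

r q p s / s p q r / q r s p / p s r q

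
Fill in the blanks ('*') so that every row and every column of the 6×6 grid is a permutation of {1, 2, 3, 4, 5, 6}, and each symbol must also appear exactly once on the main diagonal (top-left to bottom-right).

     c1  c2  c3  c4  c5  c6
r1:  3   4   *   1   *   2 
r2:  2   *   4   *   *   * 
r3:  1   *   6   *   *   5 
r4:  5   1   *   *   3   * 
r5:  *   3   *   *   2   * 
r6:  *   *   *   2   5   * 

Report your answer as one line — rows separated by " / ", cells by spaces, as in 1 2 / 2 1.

(r1,c3) = 5
(r1,c5) = 6
(r2,c2) = 5
(r2,c5) = 1
(r3,c2) = 2
(r3,c5) = 4
(r4,c3) = 2
(r4,c4) = 4
(r4,c6) = 6
(r5,c3) = 1
(r5,c6) = 4
(r6,c2) = 6
(r6,c3) = 3
(r6,c6) = 1
(r2,c6) = 3
(r3,c4) = 3
(r5,c1) = 6
(r5,c4) = 5
(r6,c1) = 4
(r2,c4) = 6

3 4 5 1 6 2 / 2 5 4 6 1 3 / 1 2 6 3 4 5 / 5 1 2 4 3 6 / 6 3 1 5 2 4 / 4 6 3 2 5 1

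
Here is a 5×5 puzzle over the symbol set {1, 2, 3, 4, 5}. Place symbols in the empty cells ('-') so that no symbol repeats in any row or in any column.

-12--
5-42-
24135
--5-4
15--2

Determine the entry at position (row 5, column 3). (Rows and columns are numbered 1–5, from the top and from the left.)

3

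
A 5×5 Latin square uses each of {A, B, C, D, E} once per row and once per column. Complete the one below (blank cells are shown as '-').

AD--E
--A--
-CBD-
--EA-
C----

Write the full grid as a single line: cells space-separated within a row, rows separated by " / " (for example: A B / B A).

A D C B E / B E A C D / E C B D A / D B E A C / C A D E B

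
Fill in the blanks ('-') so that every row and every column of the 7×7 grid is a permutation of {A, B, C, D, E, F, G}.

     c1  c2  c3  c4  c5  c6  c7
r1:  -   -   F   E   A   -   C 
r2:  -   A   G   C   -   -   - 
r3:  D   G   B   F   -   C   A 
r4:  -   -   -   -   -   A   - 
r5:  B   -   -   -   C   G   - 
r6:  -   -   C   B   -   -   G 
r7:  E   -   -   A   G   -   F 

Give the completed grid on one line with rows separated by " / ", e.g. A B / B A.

G B F E A D C / F A G C B E D / D G B F E C A / C D E G F A B / B F A D C G E / A E C B D F G / E C D A G B F

(r1,c1) = G
(r2,c1) = F
(r3,c5) = E
(r4,c1) = C
(r5,c4) = D
(r5,c7) = E
(r6,c1) = A
(r7,c3) = D
(r7,c6) = B
(r1,c6) = D
(r2,c6) = E
(r4,c3) = E
(r4,c4) = G
(r5,c2) = F
(r5,c3) = A
(r6,c6) = F
(r7,c2) = C
(r1,c2) = B
(r4,c2) = D
(r4,c7) = B
(r6,c2) = E
(r6,c5) = D
(r2,c5) = B
(r2,c7) = D
(r4,c5) = F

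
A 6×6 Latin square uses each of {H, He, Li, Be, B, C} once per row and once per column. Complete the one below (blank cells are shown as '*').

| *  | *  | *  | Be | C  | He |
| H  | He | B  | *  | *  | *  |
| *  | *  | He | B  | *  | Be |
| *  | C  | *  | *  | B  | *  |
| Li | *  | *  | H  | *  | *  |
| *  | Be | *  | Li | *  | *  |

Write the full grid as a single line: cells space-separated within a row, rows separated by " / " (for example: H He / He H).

B Li H Be C He / H He B C Be Li / C H He B Li Be / Be C Li He B H / Li B Be H He C / He Be C Li H B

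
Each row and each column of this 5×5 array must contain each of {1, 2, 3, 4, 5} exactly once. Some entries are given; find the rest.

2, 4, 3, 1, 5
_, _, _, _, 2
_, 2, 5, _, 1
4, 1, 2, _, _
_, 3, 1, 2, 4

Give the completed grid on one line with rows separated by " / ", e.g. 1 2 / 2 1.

(r2,c2) = 5
(r2,c3) = 4
(r2,c4) = 3
(r3,c1) = 3
(r3,c4) = 4
(r4,c4) = 5
(r4,c5) = 3
(r5,c1) = 5
(r2,c1) = 1

2 4 3 1 5 / 1 5 4 3 2 / 3 2 5 4 1 / 4 1 2 5 3 / 5 3 1 2 4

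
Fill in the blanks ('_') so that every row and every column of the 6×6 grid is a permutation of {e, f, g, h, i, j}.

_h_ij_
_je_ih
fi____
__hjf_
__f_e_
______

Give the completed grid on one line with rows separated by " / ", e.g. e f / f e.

Cell (r1,c3): row 1 has {h,i,j}; column 3 has {e,f,h} → g.
Cell (r2,c1): row 2 has {e,h,i,j}; column 1 has {f} → g.
Cell (r2,c4): row 2 has {e,g,h,i,j}; column 4 has {i,j} → f.
Cell (r3,c3): row 3 has {f,i}; column 3 has {e,f,g,h} → j.
Cell (r5,c2): row 5 has {e,f}; column 2 has {h,i,j} → g.
Cell (r5,c4): row 5 has {e,f,g}; column 4 has {f,i,j} → h.
Cell (r6,c3): row 6 is empty so far; column 3 has {e,f,g,h,j} → i.
Cell (r1,c1): row 1 has {g,h,i,j}; column 1 has {f,g} → e.
Cell (r1,c6): row 1 has {e,g,h,i,j}; column 6 has {h} → f.
Cell (r4,c1): row 4 has {f,h,j}; column 1 has {e,f,g} → i.
Cell (r4,c2): row 4 has {f,h,i,j}; column 2 has {g,h,i,j} → e.
Cell (r4,c6): row 4 has {e,f,h,i,j}; column 6 has {f,h} → g.
Cell (r5,c1): row 5 has {e,f,g,h}; column 1 has {e,f,g,i} → j.
Cell (r5,c6): row 5 has {e,f,g,h,j}; column 6 has {f,g,h} → i.
Cell (r6,c1): row 6 has {i}; column 1 has {e,f,g,i,j} → h.
Cell (r6,c2): row 6 has {h,i}; column 2 has {e,g,h,i,j} → f.
Cell (r6,c5): row 6 has {f,h,i}; column 5 has {e,f,i,j} → g.
Cell (r3,c5): row 3 has {f,i,j}; column 5 has {e,f,g,i,j} → h.
Cell (r3,c6): row 3 has {f,h,i,j}; column 6 has {f,g,h,i} → e.
Cell (r6,c4): row 6 has {f,g,h,i}; column 4 has {f,h,i,j} → e.
Cell (r6,c6): row 6 has {e,f,g,h,i}; column 6 has {e,f,g,h,i} → j.
Cell (r3,c4): row 3 has {e,f,h,i,j}; column 4 has {e,f,h,i,j} → g.

e h g i j f / g j e f i h / f i j g h e / i e h j f g / j g f h e i / h f i e g j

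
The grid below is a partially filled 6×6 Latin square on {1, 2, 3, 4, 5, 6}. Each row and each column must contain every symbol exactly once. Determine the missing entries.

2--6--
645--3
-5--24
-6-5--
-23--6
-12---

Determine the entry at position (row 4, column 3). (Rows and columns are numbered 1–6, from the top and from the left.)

1

At row 1, column 2: row 1 has {2,6}; column 2 has {1,2,4,5,6}; that leaves 3.
At row 2, column 5: row 2 has {3,4,5,6}; column 5 has {2}; that leaves 1.
At row 6, column 6: row 6 has {1,2}; column 6 has {3,4,6}; that leaves 5.
At row 1, column 6: row 1 has {2,3,6}; column 6 has {3,4,5,6}; that leaves 1.
At row 2, column 4: row 2 has {1,3,4,5,6}; column 4 has {5,6}; that leaves 2.
At row 4, column 6: row 4 has {5,6}; column 6 has {1,3,4,5,6}; that leaves 2.
At row 1, column 3: row 1 has {1,2,3,6}; column 3 has {2,3,5}; that leaves 4.
At row 1, column 5: row 1 has {1,2,3,4,6}; column 5 has {1,2}; that leaves 5.
At row 4, column 3: row 4 has {2,5,6}; column 3 has {2,3,4,5}; that leaves 1.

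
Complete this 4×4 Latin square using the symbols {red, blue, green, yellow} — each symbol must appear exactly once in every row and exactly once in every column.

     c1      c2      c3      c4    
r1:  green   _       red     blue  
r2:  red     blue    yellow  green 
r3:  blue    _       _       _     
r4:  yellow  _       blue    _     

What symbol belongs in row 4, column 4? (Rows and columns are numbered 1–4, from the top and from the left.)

red

(r1,c2) = yellow
(r3,c3) = green
(r4,c4) = red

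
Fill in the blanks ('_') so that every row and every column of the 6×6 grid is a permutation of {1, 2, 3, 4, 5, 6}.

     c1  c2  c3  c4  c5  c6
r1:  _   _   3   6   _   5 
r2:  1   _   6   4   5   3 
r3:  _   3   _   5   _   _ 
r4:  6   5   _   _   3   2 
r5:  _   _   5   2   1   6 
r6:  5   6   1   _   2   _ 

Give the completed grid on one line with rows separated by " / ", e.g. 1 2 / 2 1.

row 1 has {3,5,6}; column 5 has {1,2,3,5} — only 4 is left for (r1,c5).
row 2 has {1,3,4,5,6}; column 2 has {3,5,6} — only 2 is left for (r2,c2).
row 3 has {3,5}; column 5 has {1,2,3,4,5} — only 6 is left for (r3,c5).
row 4 has {2,3,5,6}; column 3 has {1,3,5,6} — only 4 is left for (r4,c3).
row 4 has {2,3,4,5,6}; column 4 has {2,4,5,6} — only 1 is left for (r4,c4).
row 5 has {1,2,5,6}; column 2 has {2,3,5,6} — only 4 is left for (r5,c2).
row 6 has {1,2,5,6}; column 4 has {1,2,4,5,6} — only 3 is left for (r6,c4).
row 6 has {1,2,3,5,6}; column 6 has {2,3,5,6} — only 4 is left for (r6,c6).
row 1 has {3,4,5,6}; column 1 has {1,5,6} — only 2 is left for (r1,c1).
row 1 has {2,3,4,5,6}; column 2 has {2,3,4,5,6} — only 1 is left for (r1,c2).
row 3 has {3,5,6}; column 1 has {1,2,5,6} — only 4 is left for (r3,c1).
row 3 has {3,4,5,6}; column 3 has {1,3,4,5,6} — only 2 is left for (r3,c3).
row 3 has {2,3,4,5,6}; column 6 has {2,3,4,5,6} — only 1 is left for (r3,c6).
row 5 has {1,2,4,5,6}; column 1 has {1,2,4,5,6} — only 3 is left for (r5,c1).

2 1 3 6 4 5 / 1 2 6 4 5 3 / 4 3 2 5 6 1 / 6 5 4 1 3 2 / 3 4 5 2 1 6 / 5 6 1 3 2 4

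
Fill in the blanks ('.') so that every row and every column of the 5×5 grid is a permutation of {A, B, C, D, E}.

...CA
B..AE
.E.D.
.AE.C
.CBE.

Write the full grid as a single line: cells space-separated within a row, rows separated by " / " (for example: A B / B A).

row 1 has {A,C}; column 3 has {B,E} — only D is left for (r1,c3).
row 2 has {A,B,E}; column 2 has {A,C,E} — only D is left for (r2,c2).
row 2 has {A,B,D,E}; column 3 has {B,D,E} — only C is left for (r2,c3).
row 3 has {D,E}; column 3 has {B,C,D,E} — only A is left for (r3,c3).
row 3 has {A,D,E}; column 5 has {A,C,E} — only B is left for (r3,c5).
row 4 has {A,C,E}; column 1 has {B} — only D is left for (r4,c1).
row 4 has {A,C,D,E}; column 4 has {A,C,D,E} — only B is left for (r4,c4).
row 5 has {B,C,E}; column 1 has {B,D} — only A is left for (r5,c1).
row 5 has {A,B,C,E}; column 5 has {A,B,C,E} — only D is left for (r5,c5).
row 1 has {A,C,D}; column 1 has {A,B,D} — only E is left for (r1,c1).
row 1 has {A,C,D,E}; column 2 has {A,C,D,E} — only B is left for (r1,c2).
row 3 has {A,B,D,E}; column 1 has {A,B,D,E} — only C is left for (r3,c1).

E B D C A / B D C A E / C E A D B / D A E B C / A C B E D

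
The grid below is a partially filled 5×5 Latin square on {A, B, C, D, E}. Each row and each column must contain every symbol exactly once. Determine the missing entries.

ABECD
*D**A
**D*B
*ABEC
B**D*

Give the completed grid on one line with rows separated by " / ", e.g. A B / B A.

(r2,c3): row 2 has {A,D}; column 3 has {B,D,E}, so it must be C.
(r2,c4): row 2 has {A,C,D}; column 4 has {C,D,E}, so it must be B.
(r3,c4): row 3 has {B,D}; column 4 has {B,C,D,E}, so it must be A.
(r4,c1): row 4 has {A,B,C,E}; column 1 has {A,B}, so it must be D.
(r5,c3): row 5 has {B,D}; column 3 has {B,C,D,E}, so it must be A.
(r5,c5): row 5 has {A,B,D}; column 5 has {A,B,C,D}, so it must be E.
(r2,c1): row 2 has {A,B,C,D}; column 1 has {A,B,D}, so it must be E.
(r3,c1): row 3 has {A,B,D}; column 1 has {A,B,D,E}, so it must be C.
(r3,c2): row 3 has {A,B,C,D}; column 2 has {A,B,D}, so it must be E.
(r5,c2): row 5 has {A,B,D,E}; column 2 has {A,B,D,E}, so it must be C.

A B E C D / E D C B A / C E D A B / D A B E C / B C A D E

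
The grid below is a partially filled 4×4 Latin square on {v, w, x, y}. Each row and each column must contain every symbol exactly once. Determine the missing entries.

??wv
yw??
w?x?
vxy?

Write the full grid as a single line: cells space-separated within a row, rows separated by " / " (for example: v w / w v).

(r1,c1) = x
(r1,c2) = y
(r2,c3) = v
(r2,c4) = x
(r3,c2) = v
(r3,c4) = y
(r4,c4) = w

x y w v / y w v x / w v x y / v x y w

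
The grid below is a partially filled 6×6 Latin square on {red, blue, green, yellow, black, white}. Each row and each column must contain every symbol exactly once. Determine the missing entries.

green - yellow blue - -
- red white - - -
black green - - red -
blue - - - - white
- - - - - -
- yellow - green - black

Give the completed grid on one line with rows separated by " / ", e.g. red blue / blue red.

green white yellow blue black red / yellow red white black green blue / black green blue white red yellow / blue black green red yellow white / red blue black yellow white green / white yellow red green blue black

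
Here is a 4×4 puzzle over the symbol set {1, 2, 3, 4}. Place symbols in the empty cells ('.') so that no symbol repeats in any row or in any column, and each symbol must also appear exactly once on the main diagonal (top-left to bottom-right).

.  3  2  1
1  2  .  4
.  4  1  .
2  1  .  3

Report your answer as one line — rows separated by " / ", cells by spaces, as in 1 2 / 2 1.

At row 1, column 1: row 1 has {1,2,3}; column 1 has {1,2}; the diagonal has {1,2,3}; that leaves 4.
At row 2, column 3: row 2 has {1,2,4}; column 3 has {1,2}; that leaves 3.
At row 3, column 1: row 3 has {1,4}; column 1 has {1,2,4}; that leaves 3.
At row 3, column 4: row 3 has {1,3,4}; column 4 has {1,3,4}; that leaves 2.
At row 4, column 3: row 4 has {1,2,3}; column 3 has {1,2,3}; that leaves 4.

4 3 2 1 / 1 2 3 4 / 3 4 1 2 / 2 1 4 3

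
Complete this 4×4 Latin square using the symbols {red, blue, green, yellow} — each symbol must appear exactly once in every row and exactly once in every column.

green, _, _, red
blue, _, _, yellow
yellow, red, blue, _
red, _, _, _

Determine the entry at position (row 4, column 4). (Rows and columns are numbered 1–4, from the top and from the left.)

At row 1, column 3: row 1 has {red,green}; column 3 has {blue}; that leaves yellow.
At row 2, column 2: row 2 has {blue,yellow}; column 2 has {red}; that leaves green.
At row 2, column 3: row 2 has {blue,green,yellow}; column 3 has {blue,yellow}; that leaves red.
At row 3, column 4: row 3 has {red,blue,yellow}; column 4 has {red,yellow}; that leaves green.
At row 4, column 3: row 4 has {red}; column 3 has {red,blue,yellow}; that leaves green.
At row 4, column 4: row 4 has {red,green}; column 4 has {red,green,yellow}; that leaves blue.

blue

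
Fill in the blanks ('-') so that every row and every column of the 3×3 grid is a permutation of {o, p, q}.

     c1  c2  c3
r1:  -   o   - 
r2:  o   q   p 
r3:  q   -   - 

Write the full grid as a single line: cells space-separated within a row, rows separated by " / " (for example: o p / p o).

p o q / o q p / q p o

row 1 has {o}; column 1 has {o,q} — only p is left for (r1,c1).
row 1 has {o,p}; column 3 has {p} — only q is left for (r1,c3).
row 3 has {q}; column 2 has {o,q} — only p is left for (r3,c2).
row 3 has {p,q}; column 3 has {p,q} — only o is left for (r3,c3).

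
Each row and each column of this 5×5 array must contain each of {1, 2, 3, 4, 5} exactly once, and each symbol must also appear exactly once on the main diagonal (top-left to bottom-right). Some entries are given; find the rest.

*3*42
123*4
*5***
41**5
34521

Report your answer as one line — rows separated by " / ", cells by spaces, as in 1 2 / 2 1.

5 3 1 4 2 / 1 2 3 5 4 / 2 5 4 1 3 / 4 1 2 3 5 / 3 4 5 2 1

(r1,c1): row 1 has {2,3,4}; column 1 has {1,3,4}; the diagonal has {1,2}, so it must be 5.
(r1,c3): row 1 has {2,3,4,5}; column 3 has {3,5}, so it must be 1.
(r2,c4): row 2 has {1,2,3,4}; column 4 has {2,4}, so it must be 5.
(r3,c1): row 3 has {5}; column 1 has {1,3,4,5}, so it must be 2.
(r3,c3): row 3 has {2,5}; column 3 has {1,3,5}; the diagonal has {1,2,5}, so it must be 4.
(r3,c5): row 3 has {2,4,5}; column 5 has {1,2,4,5}, so it must be 3.
(r4,c3): row 4 has {1,4,5}; column 3 has {1,3,4,5}, so it must be 2.
(r4,c4): row 4 has {1,2,4,5}; column 4 has {2,4,5}; the diagonal has {1,2,4,5}, so it must be 3.
(r3,c4): row 3 has {2,3,4,5}; column 4 has {2,3,4,5}, so it must be 1.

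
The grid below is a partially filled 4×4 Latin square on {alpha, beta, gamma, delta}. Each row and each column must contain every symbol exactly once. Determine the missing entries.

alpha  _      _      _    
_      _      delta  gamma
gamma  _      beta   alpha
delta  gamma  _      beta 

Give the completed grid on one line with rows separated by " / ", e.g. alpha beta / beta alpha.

row 1 has {alpha}; column 3 has {beta,delta} — only gamma is left for (r1,c3).
row 1 has {alpha,gamma}; column 4 has {alpha,beta,gamma} — only delta is left for (r1,c4).
row 2 has {gamma,delta}; column 1 has {alpha,gamma,delta} — only beta is left for (r2,c1).
row 2 has {beta,gamma,delta}; column 2 has {gamma} — only alpha is left for (r2,c2).
row 3 has {alpha,beta,gamma}; column 2 has {alpha,gamma} — only delta is left for (r3,c2).
row 4 has {beta,gamma,delta}; column 3 has {beta,gamma,delta} — only alpha is left for (r4,c3).
row 1 has {alpha,gamma,delta}; column 2 has {alpha,gamma,delta} — only beta is left for (r1,c2).

alpha beta gamma delta / beta alpha delta gamma / gamma delta beta alpha / delta gamma alpha beta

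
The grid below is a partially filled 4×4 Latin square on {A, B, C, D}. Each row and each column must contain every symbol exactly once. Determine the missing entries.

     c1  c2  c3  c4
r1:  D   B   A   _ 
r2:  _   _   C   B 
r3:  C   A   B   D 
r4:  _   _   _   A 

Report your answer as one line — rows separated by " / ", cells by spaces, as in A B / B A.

D B A C / A D C B / C A B D / B C D A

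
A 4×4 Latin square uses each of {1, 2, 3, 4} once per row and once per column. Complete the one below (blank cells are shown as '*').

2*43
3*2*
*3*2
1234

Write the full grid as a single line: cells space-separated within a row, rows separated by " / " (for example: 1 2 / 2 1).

2 1 4 3 / 3 4 2 1 / 4 3 1 2 / 1 2 3 4

(r1,c2) = 1
(r2,c2) = 4
(r2,c4) = 1
(r3,c1) = 4
(r3,c3) = 1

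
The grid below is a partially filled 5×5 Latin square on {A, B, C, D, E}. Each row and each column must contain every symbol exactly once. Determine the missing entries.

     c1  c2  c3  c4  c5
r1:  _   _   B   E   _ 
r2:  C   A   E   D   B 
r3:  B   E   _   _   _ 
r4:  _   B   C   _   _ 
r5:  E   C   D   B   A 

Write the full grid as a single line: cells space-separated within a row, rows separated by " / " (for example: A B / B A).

A D B E C / C A E D B / B E A C D / D B C A E / E C D B A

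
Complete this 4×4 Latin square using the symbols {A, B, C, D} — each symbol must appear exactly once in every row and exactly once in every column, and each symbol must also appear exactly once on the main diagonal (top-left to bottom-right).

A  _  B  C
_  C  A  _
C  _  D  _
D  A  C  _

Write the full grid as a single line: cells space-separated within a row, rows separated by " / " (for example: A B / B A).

A D B C / B C A D / C B D A / D A C B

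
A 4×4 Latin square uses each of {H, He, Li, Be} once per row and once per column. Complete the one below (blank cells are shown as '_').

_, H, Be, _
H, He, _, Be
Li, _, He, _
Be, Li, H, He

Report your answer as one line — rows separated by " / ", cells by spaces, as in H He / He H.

He H Be Li / H He Li Be / Li Be He H / Be Li H He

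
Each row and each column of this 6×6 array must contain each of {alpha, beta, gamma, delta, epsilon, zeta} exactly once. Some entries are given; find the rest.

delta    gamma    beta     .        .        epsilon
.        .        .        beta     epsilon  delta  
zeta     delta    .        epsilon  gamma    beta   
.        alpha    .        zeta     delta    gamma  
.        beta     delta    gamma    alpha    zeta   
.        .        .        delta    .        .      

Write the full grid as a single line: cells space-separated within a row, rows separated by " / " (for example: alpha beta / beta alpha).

delta gamma beta alpha zeta epsilon / alpha zeta gamma beta epsilon delta / zeta delta alpha epsilon gamma beta / beta alpha epsilon zeta delta gamma / epsilon beta delta gamma alpha zeta / gamma epsilon zeta delta beta alpha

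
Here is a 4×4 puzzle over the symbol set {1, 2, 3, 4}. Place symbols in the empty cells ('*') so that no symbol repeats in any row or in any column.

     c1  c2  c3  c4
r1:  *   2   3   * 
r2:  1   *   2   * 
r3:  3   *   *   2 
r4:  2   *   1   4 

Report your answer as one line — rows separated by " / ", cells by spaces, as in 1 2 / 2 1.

4 2 3 1 / 1 4 2 3 / 3 1 4 2 / 2 3 1 4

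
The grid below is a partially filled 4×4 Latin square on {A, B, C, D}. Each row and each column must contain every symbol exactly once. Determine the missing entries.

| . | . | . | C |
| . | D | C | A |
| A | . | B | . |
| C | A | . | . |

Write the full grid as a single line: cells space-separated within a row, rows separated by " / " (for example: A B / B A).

D B A C / B D C A / A C B D / C A D B

row 1 has {C}; column 2 has {A,D} — only B is left for (r1,c2).
row 2 has {A,C,D}; column 1 has {A,C} — only B is left for (r2,c1).
row 3 has {A,B}; column 2 has {A,B,D} — only C is left for (r3,c2).
row 3 has {A,B,C}; column 4 has {A,C} — only D is left for (r3,c4).
row 4 has {A,C}; column 3 has {B,C} — only D is left for (r4,c3).
row 4 has {A,C,D}; column 4 has {A,C,D} — only B is left for (r4,c4).
row 1 has {B,C}; column 1 has {A,B,C} — only D is left for (r1,c1).
row 1 has {B,C,D}; column 3 has {B,C,D} — only A is left for (r1,c3).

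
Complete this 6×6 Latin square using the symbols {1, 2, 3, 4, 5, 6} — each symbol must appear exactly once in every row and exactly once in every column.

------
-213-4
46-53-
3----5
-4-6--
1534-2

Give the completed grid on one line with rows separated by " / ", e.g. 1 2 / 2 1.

5 3 4 1 2 6 / 6 2 1 3 5 4 / 4 6 2 5 3 1 / 3 1 6 2 4 5 / 2 4 5 6 1 3 / 1 5 3 4 6 2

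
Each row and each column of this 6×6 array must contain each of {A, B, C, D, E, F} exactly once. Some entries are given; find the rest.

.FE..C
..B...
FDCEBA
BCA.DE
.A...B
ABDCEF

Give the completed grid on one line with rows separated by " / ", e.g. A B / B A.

row 1 has {C,E,F}; column 1 has {A,B,F} — only D is left for (r1,c1).
row 1 has {C,D,E,F}; column 5 has {B,D,E} — only A is left for (r1,c5).
row 2 has {B}; column 2 has {A,B,C,D,F} — only E is left for (r2,c2).
row 2 has {B,E}; column 6 has {A,B,C,E,F} — only D is left for (r2,c6).
row 4 has {A,B,C,D,E}; column 4 has {C,E} — only F is left for (r4,c4).
row 5 has {A,B}; column 3 has {A,B,C,D,E} — only F is left for (r5,c3).
row 5 has {A,B,F}; column 4 has {C,E,F} — only D is left for (r5,c4).
row 5 has {A,B,D,F}; column 5 has {A,B,D,E} — only C is left for (r5,c5).
row 1 has {A,C,D,E,F}; column 4 has {C,D,E,F} — only B is left for (r1,c4).
row 2 has {B,D,E}; column 1 has {A,B,D,F} — only C is left for (r2,c1).
row 2 has {B,C,D,E}; column 4 has {B,C,D,E,F} — only A is left for (r2,c4).
row 2 has {A,B,C,D,E}; column 5 has {A,B,C,D,E} — only F is left for (r2,c5).
row 5 has {A,B,C,D,F}; column 1 has {A,B,C,D,F} — only E is left for (r5,c1).

D F E B A C / C E B A F D / F D C E B A / B C A F D E / E A F D C B / A B D C E F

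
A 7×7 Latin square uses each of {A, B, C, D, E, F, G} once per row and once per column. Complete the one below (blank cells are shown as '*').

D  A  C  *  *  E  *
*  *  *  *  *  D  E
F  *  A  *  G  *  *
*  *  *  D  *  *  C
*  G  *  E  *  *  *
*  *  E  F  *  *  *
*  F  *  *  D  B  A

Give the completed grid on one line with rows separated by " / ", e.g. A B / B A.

D A C G B E F / G C B A F D E / F E A B G C D / A B F D E G C / C G D E A F B / B D E F C A G / E F G C D B A

(r3,c6) = C
(r7,c3) = G
(r7,c4) = C
(r3,c4) = B
(r3,c7) = D
(r7,c1) = E
(r1,c4) = G
(r2,c4) = A
(r3,c2) = E
(r4,c2) = B
(r4,c3) = F
(r2,c2) = C
(r2,c3) = B
(r2,c5) = F
(r5,c3) = D
(r6,c2) = D
(r1,c5) = B
(r1,c7) = F
(r2,c1) = G
(r4,c1) = A
(r4,c5) = E
(r4,c6) = G
(r5,c7) = B
(r6,c6) = A
(r6,c7) = G
(r5,c1) = C
(r5,c5) = A
(r5,c6) = F
(r6,c1) = B
(r6,c5) = C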